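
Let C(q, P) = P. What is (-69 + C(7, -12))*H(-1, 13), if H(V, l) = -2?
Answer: 162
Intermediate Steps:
(-69 + C(7, -12))*H(-1, 13) = (-69 - 12)*(-2) = -81*(-2) = 162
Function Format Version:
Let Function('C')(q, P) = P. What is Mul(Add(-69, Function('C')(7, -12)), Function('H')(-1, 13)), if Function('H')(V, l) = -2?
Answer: 162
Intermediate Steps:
Mul(Add(-69, Function('C')(7, -12)), Function('H')(-1, 13)) = Mul(Add(-69, -12), -2) = Mul(-81, -2) = 162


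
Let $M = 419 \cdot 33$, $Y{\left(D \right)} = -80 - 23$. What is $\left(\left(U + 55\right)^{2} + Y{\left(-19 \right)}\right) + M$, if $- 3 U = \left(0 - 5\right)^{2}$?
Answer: $\frac{143116}{9} \approx 15902.0$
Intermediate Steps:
$Y{\left(D \right)} = -103$ ($Y{\left(D \right)} = -80 - 23 = -103$)
$U = - \frac{25}{3}$ ($U = - \frac{\left(0 - 5\right)^{2}}{3} = - \frac{\left(-5\right)^{2}}{3} = \left(- \frac{1}{3}\right) 25 = - \frac{25}{3} \approx -8.3333$)
$M = 13827$
$\left(\left(U + 55\right)^{2} + Y{\left(-19 \right)}\right) + M = \left(\left(- \frac{25}{3} + 55\right)^{2} - 103\right) + 13827 = \left(\left(\frac{140}{3}\right)^{2} - 103\right) + 13827 = \left(\frac{19600}{9} - 103\right) + 13827 = \frac{18673}{9} + 13827 = \frac{143116}{9}$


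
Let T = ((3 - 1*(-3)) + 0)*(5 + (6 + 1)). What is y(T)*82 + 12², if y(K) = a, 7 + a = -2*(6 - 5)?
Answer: -594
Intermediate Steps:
a = -9 (a = -7 - 2*(6 - 5) = -7 - 2*1 = -7 - 2 = -9)
T = 72 (T = ((3 + 3) + 0)*(5 + 7) = (6 + 0)*12 = 6*12 = 72)
y(K) = -9
y(T)*82 + 12² = -9*82 + 12² = -738 + 144 = -594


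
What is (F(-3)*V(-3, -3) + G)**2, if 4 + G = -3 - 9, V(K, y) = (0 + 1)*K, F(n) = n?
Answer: 49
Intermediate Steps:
V(K, y) = K (V(K, y) = 1*K = K)
G = -16 (G = -4 + (-3 - 9) = -4 - 12 = -16)
(F(-3)*V(-3, -3) + G)**2 = (-3*(-3) - 16)**2 = (9 - 16)**2 = (-7)**2 = 49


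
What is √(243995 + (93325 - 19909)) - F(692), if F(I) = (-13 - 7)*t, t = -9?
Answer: -180 + √317411 ≈ 383.39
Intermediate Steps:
F(I) = 180 (F(I) = (-13 - 7)*(-9) = -20*(-9) = 180)
√(243995 + (93325 - 19909)) - F(692) = √(243995 + (93325 - 19909)) - 1*180 = √(243995 + 73416) - 180 = √317411 - 180 = -180 + √317411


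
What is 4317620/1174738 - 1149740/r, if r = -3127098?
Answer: 3713066033720/918380212581 ≈ 4.0431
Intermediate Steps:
4317620/1174738 - 1149740/r = 4317620/1174738 - 1149740/(-3127098) = 4317620*(1/1174738) - 1149740*(-1/3127098) = 2158810/587369 + 574870/1563549 = 3713066033720/918380212581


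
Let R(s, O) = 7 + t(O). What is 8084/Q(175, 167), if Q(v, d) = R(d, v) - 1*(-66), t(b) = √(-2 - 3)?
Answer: 295066/2667 - 4042*I*√5/2667 ≈ 110.64 - 3.3889*I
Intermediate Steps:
t(b) = I*√5 (t(b) = √(-5) = I*√5)
R(s, O) = 7 + I*√5
Q(v, d) = 73 + I*√5 (Q(v, d) = (7 + I*√5) - 1*(-66) = (7 + I*√5) + 66 = 73 + I*√5)
8084/Q(175, 167) = 8084/(73 + I*√5)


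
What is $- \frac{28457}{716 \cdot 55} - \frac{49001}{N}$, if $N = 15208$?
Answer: $- \frac{53691669}{13611160} \approx -3.9447$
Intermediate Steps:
$- \frac{28457}{716 \cdot 55} - \frac{49001}{N} = - \frac{28457}{716 \cdot 55} - \frac{49001}{15208} = - \frac{28457}{39380} - \frac{49001}{15208} = \left(-28457\right) \frac{1}{39380} - \frac{49001}{15208} = - \frac{2587}{3580} - \frac{49001}{15208} = - \frac{53691669}{13611160}$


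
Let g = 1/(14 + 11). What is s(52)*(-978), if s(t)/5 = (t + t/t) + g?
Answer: -1296828/5 ≈ -2.5937e+5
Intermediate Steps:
g = 1/25 ≈ 0.040000
s(t) = 26/5 + 5*t (s(t) = 5*((t + t/t) + 1/25) = 5*((t + 1) + 1/25) = 5*((1 + t) + 1/25) = 5*(26/25 + t) = 26/5 + 5*t)
s(52)*(-978) = (26/5 + 5*52)*(-978) = (26/5 + 260)*(-978) = (1326/5)*(-978) = -1296828/5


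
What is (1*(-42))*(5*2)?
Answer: -420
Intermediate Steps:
(1*(-42))*(5*2) = -42*10 = -420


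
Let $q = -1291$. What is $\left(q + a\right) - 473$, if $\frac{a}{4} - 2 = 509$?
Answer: $280$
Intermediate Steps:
$a = 2044$ ($a = 8 + 4 \cdot 509 = 8 + 2036 = 2044$)
$\left(q + a\right) - 473 = \left(-1291 + 2044\right) - 473 = 753 - 473 = 280$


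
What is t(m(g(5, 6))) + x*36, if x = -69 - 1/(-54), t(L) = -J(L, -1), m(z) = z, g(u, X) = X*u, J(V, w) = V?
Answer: -7540/3 ≈ -2513.3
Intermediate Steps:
t(L) = -L
x = -3725/54 (x = -69 - 1*(-1/54) = -69 + 1/54 = -3725/54 ≈ -68.981)
t(m(g(5, 6))) + x*36 = -6*5 - 3725/54*36 = -1*30 - 7450/3 = -30 - 7450/3 = -7540/3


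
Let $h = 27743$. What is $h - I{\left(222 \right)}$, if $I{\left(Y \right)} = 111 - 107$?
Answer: $27739$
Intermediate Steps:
$I{\left(Y \right)} = 4$ ($I{\left(Y \right)} = 111 - 107 = 4$)
$h - I{\left(222 \right)} = 27743 - 4 = 27739$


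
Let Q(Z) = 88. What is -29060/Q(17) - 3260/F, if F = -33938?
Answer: -123243925/373318 ≈ -330.13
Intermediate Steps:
-29060/Q(17) - 3260/F = -29060/88 - 3260/(-33938) = -29060*1/88 - 3260*(-1/33938) = -7265/22 + 1630/16969 = -123243925/373318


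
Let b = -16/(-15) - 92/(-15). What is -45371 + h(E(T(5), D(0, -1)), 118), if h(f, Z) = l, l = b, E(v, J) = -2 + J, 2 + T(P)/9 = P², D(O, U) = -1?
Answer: -226819/5 ≈ -45364.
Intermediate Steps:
T(P) = -18 + 9*P²
b = 36/5 (b = -16*(-1/15) - 92*(-1/15) = 16/15 + 92/15 = 36/5 ≈ 7.2000)
l = 36/5 ≈ 7.2000
h(f, Z) = 36/5
-45371 + h(E(T(5), D(0, -1)), 118) = -45371 + 36/5 = -226819/5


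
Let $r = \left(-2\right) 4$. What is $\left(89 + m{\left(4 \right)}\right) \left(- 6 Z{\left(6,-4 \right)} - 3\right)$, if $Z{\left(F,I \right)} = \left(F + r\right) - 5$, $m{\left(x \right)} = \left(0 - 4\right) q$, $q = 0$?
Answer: $3471$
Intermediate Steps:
$r = -8$
$m{\left(x \right)} = 0$ ($m{\left(x \right)} = \left(0 - 4\right) 0 = \left(-4\right) 0 = 0$)
$Z{\left(F,I \right)} = -13 + F$ ($Z{\left(F,I \right)} = \left(F - 8\right) - 5 = \left(-8 + F\right) - 5 = -13 + F$)
$\left(89 + m{\left(4 \right)}\right) \left(- 6 Z{\left(6,-4 \right)} - 3\right) = \left(89 + 0\right) \left(- 6 \left(-13 + 6\right) - 3\right) = 89 \left(\left(-6\right) \left(-7\right) - 3\right) = 89 \left(42 - 3\right) = 89 \cdot 39 = 3471$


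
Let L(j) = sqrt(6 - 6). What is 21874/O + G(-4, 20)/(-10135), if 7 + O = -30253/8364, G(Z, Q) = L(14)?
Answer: -182954136/88801 ≈ -2060.3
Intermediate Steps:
L(j) = 0 (L(j) = sqrt(0) = 0)
G(Z, Q) = 0
O = -88801/8364 (O = -7 - 30253/8364 = -88801/8364 ≈ -10.617)
21874/O + G(-4, 20)/(-10135) = 21874/(-88801/8364) + 0/(-10135) = 21874*(-8364/88801) + 0*(-1/10135) = -182954136/88801 + 0 = -182954136/88801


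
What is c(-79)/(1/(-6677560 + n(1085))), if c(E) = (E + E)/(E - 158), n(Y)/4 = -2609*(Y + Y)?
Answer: -19549120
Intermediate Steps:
n(Y) = -20872*Y (n(Y) = 4*(-2609*(Y + Y)) = 4*(-5218*Y) = -20872*Y)
c(E) = 2*E/(-158 + E) (c(E) = (2*E)/(-158 + E) = 2*E/(-158 + E))
c(-79)/(1/(-6677560 + n(1085))) = (2*(-79)/(-158 - 79))/(1/(-6677560 - 20872*1085)) = (2*(-79)/(-237))/(1/(-6677560 - 22646120)) = (2*(-79)*(-1/237))/(1/(-29323680)) = 2/(3*(-1/29323680)) = (⅔)*(-29323680) = -19549120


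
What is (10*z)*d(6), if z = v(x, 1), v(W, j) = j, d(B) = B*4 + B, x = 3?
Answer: 300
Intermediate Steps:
d(B) = 5*B (d(B) = 4*B + B = 5*B)
z = 1
(10*z)*d(6) = (10*1)*(5*6) = 10*30 = 300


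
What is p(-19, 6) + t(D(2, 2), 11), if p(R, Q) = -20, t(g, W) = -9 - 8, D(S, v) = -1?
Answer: -37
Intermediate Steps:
t(g, W) = -17
p(-19, 6) + t(D(2, 2), 11) = -20 - 17 = -37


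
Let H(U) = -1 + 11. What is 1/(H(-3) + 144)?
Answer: 1/154 ≈ 0.0064935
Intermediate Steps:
H(U) = 10
1/(H(-3) + 144) = 1/(10 + 144) = 1/154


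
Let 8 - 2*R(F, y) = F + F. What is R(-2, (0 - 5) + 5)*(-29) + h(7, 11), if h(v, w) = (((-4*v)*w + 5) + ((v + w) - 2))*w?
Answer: -3331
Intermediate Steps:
R(F, y) = 4 - F (R(F, y) = 4 - (F + F)/2 = 4 - F)
h(v, w) = w*(3 + v + w - 4*v*w) (h(v, w) = ((-4*v*w + 5) + (-2 + v + w))*w = ((5 - 4*v*w) + (-2 + v + w))*w = (3 + v + w - 4*v*w)*w = w*(3 + v + w - 4*v*w))
R(-2, (0 - 5) + 5)*(-29) + h(7, 11) = (4 - 1*(-2))*(-29) + 11*(3 + 7 + 11 - 4*7*11) = (4 + 2)*(-29) + 11*(3 + 7 + 11 - 308) = 6*(-29) + 11*(-287) = -174 - 3157 = -3331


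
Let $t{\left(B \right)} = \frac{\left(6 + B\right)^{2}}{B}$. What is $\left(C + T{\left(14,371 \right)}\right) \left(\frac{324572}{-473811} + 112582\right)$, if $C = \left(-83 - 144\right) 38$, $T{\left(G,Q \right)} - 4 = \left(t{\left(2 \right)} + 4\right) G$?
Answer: $- \frac{144344170253580}{157937} \approx -9.1394 \cdot 10^{8}$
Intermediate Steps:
$t{\left(B \right)} = \frac{\left(6 + B\right)^{2}}{B}$
$T{\left(G,Q \right)} = 4 + 36 G$ ($T{\left(G,Q \right)} = 4 + \left(\frac{\left(6 + 2\right)^{2}}{2} + 4\right) G = 4 + \left(\frac{8^{2}}{2} + 4\right) G = 4 + \left(\frac{1}{2} \cdot 64 + 4\right) G = 4 + \left(32 + 4\right) G = 4 + 36 G$)
$C = -8626$ ($C = \left(-227\right) 38 = -8626$)
$\left(C + T{\left(14,371 \right)}\right) \left(\frac{324572}{-473811} + 112582\right) = \left(-8626 + \left(4 + 36 \cdot 14\right)\right) \left(\frac{324572}{-473811} + 112582\right) = \left(-8626 + \left(4 + 504\right)\right) \left(324572 \left(- \frac{1}{473811}\right) + 112582\right) = \left(-8626 + 508\right) \left(- \frac{324572}{473811} + 112582\right) = \left(-8118\right) \frac{53342265430}{473811} = - \frac{144344170253580}{157937}$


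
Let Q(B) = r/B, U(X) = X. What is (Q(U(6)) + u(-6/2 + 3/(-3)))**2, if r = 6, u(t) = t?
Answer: 9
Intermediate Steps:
Q(B) = 6/B
(Q(U(6)) + u(-6/2 + 3/(-3)))**2 = (6/6 + (-6/2 + 3/(-3)))**2 = (6*(1/6) + (-6*1/2 + 3*(-1/3)))**2 = (1 + (-3 - 1))**2 = (1 - 4)**2 = (-3)**2 = 9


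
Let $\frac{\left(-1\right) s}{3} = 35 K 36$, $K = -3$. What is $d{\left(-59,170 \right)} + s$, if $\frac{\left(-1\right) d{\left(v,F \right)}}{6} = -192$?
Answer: $12492$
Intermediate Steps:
$d{\left(v,F \right)} = 1152$ ($d{\left(v,F \right)} = \left(-6\right) \left(-192\right) = 1152$)
$s = 11340$ ($s = - 3 \cdot 35 \left(-3\right) 36 = - 3 \left(\left(-105\right) 36\right) = \left(-3\right) \left(-3780\right) = 11340$)
$d{\left(-59,170 \right)} + s = 1152 + 11340 = 12492$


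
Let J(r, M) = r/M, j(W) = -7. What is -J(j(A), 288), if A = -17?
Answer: 7/288 ≈ 0.024306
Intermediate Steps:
-J(j(A), 288) = -(-7)/288 = -1*(-7/288) = 7/288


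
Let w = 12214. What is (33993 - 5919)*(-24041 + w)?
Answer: -332031198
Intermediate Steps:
(33993 - 5919)*(-24041 + w) = (33993 - 5919)*(-24041 + 12214) = 28074*(-11827) = -332031198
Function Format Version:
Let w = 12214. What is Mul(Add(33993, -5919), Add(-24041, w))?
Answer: -332031198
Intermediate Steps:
Mul(Add(33993, -5919), Add(-24041, w)) = Mul(Add(33993, -5919), Add(-24041, 12214)) = Mul(28074, -11827) = -332031198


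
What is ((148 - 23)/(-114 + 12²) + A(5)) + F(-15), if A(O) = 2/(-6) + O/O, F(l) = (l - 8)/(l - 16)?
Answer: 1037/186 ≈ 5.5753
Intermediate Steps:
F(l) = (-8 + l)/(-16 + l)
A(O) = ⅔ (A(O) = 2*(-⅙) + 1 = -⅓ + 1 = ⅔)
((148 - 23)/(-114 + 12²) + A(5)) + F(-15) = ((148 - 23)/(-114 + 12²) + ⅔) + (-8 - 15)/(-16 - 15) = (125/(-114 + 144) + ⅔) - 23/(-31) = (125/30 + ⅔) - 1/31*(-23) = (125*(1/30) + ⅔) + 23/31 = (25/6 + ⅔) + 23/31 = 29/6 + 23/31 = 1037/186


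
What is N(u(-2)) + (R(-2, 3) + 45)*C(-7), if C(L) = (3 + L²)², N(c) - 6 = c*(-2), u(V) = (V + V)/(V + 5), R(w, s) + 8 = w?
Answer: 283946/3 ≈ 94649.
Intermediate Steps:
R(w, s) = -8 + w
u(V) = 2*V/(5 + V) (u(V) = (2*V)/(5 + V) = 2*V/(5 + V))
N(c) = 6 - 2*c (N(c) = 6 + c*(-2) = 6 - 2*c)
N(u(-2)) + (R(-2, 3) + 45)*C(-7) = (6 - 4*(-2)/(5 - 2)) + ((-8 - 2) + 45)*(3 + (-7)²)² = (6 - 4*(-2)/3) + (-10 + 45)*(3 + 49)² = (6 - 4*(-2)/3) + 35*52² = (6 - 2*(-4/3)) + 35*2704 = (6 + 8/3) + 94640 = 26/3 + 94640 = 283946/3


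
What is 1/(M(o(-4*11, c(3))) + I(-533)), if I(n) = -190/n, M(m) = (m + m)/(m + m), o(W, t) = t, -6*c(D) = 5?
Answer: 533/723 ≈ 0.73721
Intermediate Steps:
c(D) = -⅚ (c(D) = -⅙*5 = -⅚)
M(m) = 1 (M(m) = (2*m)/((2*m)) = (2*m)*(1/(2*m)) = 1)
1/(M(o(-4*11, c(3))) + I(-533)) = 1/(1 - 190/(-533)) = 1/(1 - 190*(-1/533)) = 1/(1 + 190/533) = 1/(723/533) = 533/723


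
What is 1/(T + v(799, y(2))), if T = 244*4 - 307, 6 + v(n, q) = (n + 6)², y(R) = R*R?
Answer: 1/648688 ≈ 1.5416e-6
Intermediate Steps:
y(R) = R²
v(n, q) = -6 + (6 + n)² (v(n, q) = -6 + (n + 6)² = -6 + (6 + n)²)
T = 669 (T = 976 - 307 = 669)
1/(T + v(799, y(2))) = 1/(669 + (-6 + (6 + 799)²)) = 1/(669 + (-6 + 805²)) = 1/(669 + (-6 + 648025)) = 1/(669 + 648019) = 1/648688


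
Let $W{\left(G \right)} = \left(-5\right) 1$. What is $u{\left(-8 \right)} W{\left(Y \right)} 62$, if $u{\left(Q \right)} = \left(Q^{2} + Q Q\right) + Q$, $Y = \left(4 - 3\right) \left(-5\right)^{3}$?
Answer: $-37200$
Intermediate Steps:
$Y = -125$ ($Y = 1 \left(-125\right) = -125$)
$W{\left(G \right)} = -5$
$u{\left(Q \right)} = Q + 2 Q^{2}$ ($u{\left(Q \right)} = \left(Q^{2} + Q^{2}\right) + Q = 2 Q^{2} + Q = Q + 2 Q^{2}$)
$u{\left(-8 \right)} W{\left(Y \right)} 62 = - 8 \left(1 + 2 \left(-8\right)\right) \left(-5\right) 62 = - 8 \left(1 - 16\right) \left(-5\right) 62 = \left(-8\right) \left(-15\right) \left(-5\right) 62 = 120 \left(-5\right) 62 = \left(-600\right) 62 = -37200$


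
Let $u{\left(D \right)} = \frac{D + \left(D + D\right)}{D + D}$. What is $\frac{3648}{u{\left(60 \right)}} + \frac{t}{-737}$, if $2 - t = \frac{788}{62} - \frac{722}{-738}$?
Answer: $\frac{20503214275}{8430543} \approx 2432.0$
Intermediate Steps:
$t = - \frac{133699}{11439}$ ($t = 2 - \left(\frac{788}{62} - \frac{722}{-738}\right) = 2 - \left(788 \cdot \frac{1}{62} - - \frac{361}{369}\right) = 2 - \left(\frac{394}{31} + \frac{361}{369}\right) = 2 - \frac{156577}{11439} = - \frac{133699}{11439} \approx -11.688$)
$u{\left(D \right)} = \frac{3}{2}$ ($u{\left(D \right)} = \frac{D + 2 D}{2 D} = 3 D \frac{1}{2 D} = \frac{3}{2}$)
$\frac{3648}{u{\left(60 \right)}} + \frac{t}{-737} = \frac{3648}{\frac{3}{2}} - \frac{133699}{11439 \left(-737\right)} = 3648 \cdot \frac{2}{3} - - \frac{133699}{8430543} = 2432 + \frac{133699}{8430543} = \frac{20503214275}{8430543}$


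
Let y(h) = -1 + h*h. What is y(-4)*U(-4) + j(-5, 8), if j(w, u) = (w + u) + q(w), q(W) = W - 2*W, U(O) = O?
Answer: -52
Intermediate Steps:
y(h) = -1 + h²
q(W) = -W
j(w, u) = u (j(w, u) = (w + u) - w = (u + w) - w = u)
y(-4)*U(-4) + j(-5, 8) = (-1 + (-4)²)*(-4) + 8 = (-1 + 16)*(-4) + 8 = 15*(-4) + 8 = -60 + 8 = -52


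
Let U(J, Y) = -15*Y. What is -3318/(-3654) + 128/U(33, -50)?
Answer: 11731/10875 ≈ 1.0787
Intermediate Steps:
-3318/(-3654) + 128/U(33, -50) = -3318/(-3654) + 128/((-15*(-50))) = -3318*(-1/3654) + 128/750 = 79/87 + 128*(1/750) = 79/87 + 64/375 = 11731/10875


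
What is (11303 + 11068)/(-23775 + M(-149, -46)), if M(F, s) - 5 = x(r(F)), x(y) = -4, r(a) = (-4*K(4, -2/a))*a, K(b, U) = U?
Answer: -22371/23774 ≈ -0.94099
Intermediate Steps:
r(a) = 8 (r(a) = (-(-8)/a)*a = (8/a)*a = 8)
M(F, s) = 1 (M(F, s) = 5 - 4 = 1)
(11303 + 11068)/(-23775 + M(-149, -46)) = (11303 + 11068)/(-23775 + 1) = 22371/(-23774) = 22371*(-1/23774) = -22371/23774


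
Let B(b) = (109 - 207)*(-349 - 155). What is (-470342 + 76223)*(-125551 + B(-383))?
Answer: 30015708921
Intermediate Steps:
B(b) = 49392 (B(b) = -98*(-504) = 49392)
(-470342 + 76223)*(-125551 + B(-383)) = (-470342 + 76223)*(-125551 + 49392) = -394119*(-76159) = 30015708921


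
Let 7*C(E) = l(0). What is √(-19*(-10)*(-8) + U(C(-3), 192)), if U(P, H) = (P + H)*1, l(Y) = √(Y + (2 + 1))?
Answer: √(-65072 + 7*√3)/7 ≈ 36.438*I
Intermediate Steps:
l(Y) = √(3 + Y) (l(Y) = √(Y + 3) = √(3 + Y))
C(E) = √3/7 (C(E) = √(3 + 0)/7 = √3/7)
U(P, H) = H + P (U(P, H) = (H + P)*1 = H + P)
√(-19*(-10)*(-8) + U(C(-3), 192)) = √(-19*(-10)*(-8) + (192 + √3/7)) = √(190*(-8) + (192 + √3/7)) = √(-1520 + (192 + √3/7)) = √(-1328 + √3/7)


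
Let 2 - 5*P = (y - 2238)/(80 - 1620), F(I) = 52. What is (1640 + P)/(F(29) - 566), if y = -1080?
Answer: -901983/282700 ≈ -3.1906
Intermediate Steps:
P = -17/550 (P = ⅖ - (-1080 - 2238)/(5*(80 - 1620)) = ⅖ - (-3318)/(5*(-1540)) = ⅖ - (-3318)*(-1)/(5*1540) = ⅖ - ⅕*237/110 = ⅖ - 237/550 = -17/550 ≈ -0.030909)
(1640 + P)/(F(29) - 566) = (1640 - 17/550)/(52 - 566) = (901983/550)/(-514) = (901983/550)*(-1/514) = -901983/282700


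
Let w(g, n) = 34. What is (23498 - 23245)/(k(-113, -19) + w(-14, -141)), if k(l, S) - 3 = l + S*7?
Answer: -23/19 ≈ -1.2105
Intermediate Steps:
k(l, S) = 3 + l + 7*S (k(l, S) = 3 + (l + S*7) = 3 + (l + 7*S) = 3 + l + 7*S)
(23498 - 23245)/(k(-113, -19) + w(-14, -141)) = (23498 - 23245)/((3 - 113 + 7*(-19)) + 34) = 253/((3 - 113 - 133) + 34) = 253/(-243 + 34) = 253/(-209) = 253*(-1/209) = -23/19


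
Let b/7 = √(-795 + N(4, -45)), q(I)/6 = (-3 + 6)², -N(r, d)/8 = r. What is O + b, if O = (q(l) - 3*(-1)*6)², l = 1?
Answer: 5184 + 7*I*√827 ≈ 5184.0 + 201.3*I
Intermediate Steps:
N(r, d) = -8*r
q(I) = 54 (q(I) = 6*(-3 + 6)² = 6*3² = 6*9 = 54)
b = 7*I*√827 (b = 7*√(-795 - 8*4) = 7*√(-795 - 32) = 7*√(-827) = 7*(I*√827) = 7*I*√827 ≈ 201.3*I)
O = 5184 (O = (54 - 3*(-1)*6)² = (54 + 3*6)² = (54 + 18)² = 72² = 5184)
O + b = 5184 + 7*I*√827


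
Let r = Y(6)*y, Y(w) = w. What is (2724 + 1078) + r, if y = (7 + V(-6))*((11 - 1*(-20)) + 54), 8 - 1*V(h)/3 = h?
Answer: 28792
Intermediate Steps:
V(h) = 24 - 3*h
y = 4165 (y = (7 + (24 - 3*(-6)))*((11 - 1*(-20)) + 54) = (7 + (24 + 18))*((11 + 20) + 54) = (7 + 42)*(31 + 54) = 49*85 = 4165)
r = 24990 (r = 6*4165 = 24990)
(2724 + 1078) + r = (2724 + 1078) + 24990 = 3802 + 24990 = 28792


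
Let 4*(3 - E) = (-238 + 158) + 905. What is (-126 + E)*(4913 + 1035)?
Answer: -1958379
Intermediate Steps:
E = -813/4 (E = 3 - ((-238 + 158) + 905)/4 = 3 - (-80 + 905)/4 = 3 - ¼*825 = 3 - 825/4 = -813/4 ≈ -203.25)
(-126 + E)*(4913 + 1035) = (-126 - 813/4)*(4913 + 1035) = -1317/4*5948 = -1958379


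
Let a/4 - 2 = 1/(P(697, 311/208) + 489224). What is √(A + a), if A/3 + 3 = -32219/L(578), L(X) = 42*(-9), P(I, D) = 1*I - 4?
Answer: 43*√58323888873670/20576514 ≈ 15.960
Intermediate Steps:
P(I, D) = -4 + I (P(I, D) = I - 4 = -4 + I)
L(X) = -378
a = 3919340/489917 (a = 8 + 4/((-4 + 697) + 489224) = 8 + 4/(693 + 489224) = 8 + 4/489917 = 3919340/489917 ≈ 8.0000)
A = 31085/126 (A = -9 + 3*(-32219/(-378)) = -9 + 3*(-32219*(-1/378)) = -9 + 3*(32219/378) = -9 + 32219/126 = 31085/126 ≈ 246.71)
√(A + a) = √(31085/126 + 3919340/489917) = √(15722906785/61729542) = 43*√58323888873670/20576514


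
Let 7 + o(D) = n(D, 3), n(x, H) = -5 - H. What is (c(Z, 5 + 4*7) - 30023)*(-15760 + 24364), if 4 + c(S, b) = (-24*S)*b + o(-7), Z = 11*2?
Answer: -408397464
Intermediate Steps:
o(D) = -15 (o(D) = -7 + (-5 - 1*3) = -7 + (-5 - 3) = -7 - 8 = -15)
Z = 22
c(S, b) = -19 - 24*S*b (c(S, b) = -4 + ((-24*S)*b - 15) = -4 + (-24*S*b - 15) = -4 + (-15 - 24*S*b) = -19 - 24*S*b)
(c(Z, 5 + 4*7) - 30023)*(-15760 + 24364) = ((-19 - 24*22*(5 + 4*7)) - 30023)*(-15760 + 24364) = ((-19 - 24*22*(5 + 28)) - 30023)*8604 = ((-19 - 24*22*33) - 30023)*8604 = ((-19 - 17424) - 30023)*8604 = (-17443 - 30023)*8604 = -47466*8604 = -408397464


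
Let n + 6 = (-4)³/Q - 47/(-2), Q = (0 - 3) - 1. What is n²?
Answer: 4489/4 ≈ 1122.3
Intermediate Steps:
Q = -4 (Q = -3 - 1 = -4)
n = 67/2 (n = -6 + ((-4)³/(-4) - 47/(-2)) = -6 + (-64*(-¼) - 47*(-½)) = -6 + (16 + 47/2) = -6 + 79/2 = 67/2 ≈ 33.500)
n² = (67/2)² = 4489/4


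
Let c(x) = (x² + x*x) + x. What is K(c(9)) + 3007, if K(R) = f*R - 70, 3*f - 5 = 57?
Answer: 6471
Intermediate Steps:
f = 62/3 (f = 5/3 + (⅓)*57 = 5/3 + 19 = 62/3 ≈ 20.667)
c(x) = x + 2*x² (c(x) = (x² + x²) + x = 2*x² + x = x + 2*x²)
K(R) = -70 + 62*R/3 (K(R) = 62*R/3 - 70 = -70 + 62*R/3)
K(c(9)) + 3007 = (-70 + 62*(9*(1 + 2*9))/3) + 3007 = (-70 + 62*(9*(1 + 18))/3) + 3007 = (-70 + 62*(9*19)/3) + 3007 = (-70 + (62/3)*171) + 3007 = (-70 + 3534) + 3007 = 3464 + 3007 = 6471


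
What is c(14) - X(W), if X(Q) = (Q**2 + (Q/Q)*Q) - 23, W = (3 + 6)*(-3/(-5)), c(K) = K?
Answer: 61/25 ≈ 2.4400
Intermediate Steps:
W = 27/5 (W = 9*(-3*(-1/5)) = 9*(3/5) = 27/5 ≈ 5.4000)
X(Q) = -23 + Q + Q**2 (X(Q) = (Q**2 + 1*Q) - 23 = (Q**2 + Q) - 23 = (Q + Q**2) - 23 = -23 + Q + Q**2)
c(14) - X(W) = 14 - (-23 + 27/5 + (27/5)**2) = 14 - (-23 + 27/5 + 729/25) = 14 - 1*289/25 = 14 - 289/25 = 61/25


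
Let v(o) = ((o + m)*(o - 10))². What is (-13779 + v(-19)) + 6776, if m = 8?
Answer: 94758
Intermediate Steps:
v(o) = (-10 + o)²*(8 + o)² (v(o) = ((o + 8)*(o - 10))² = ((8 + o)*(-10 + o))² = ((-10 + o)*(8 + o))² = (-10 + o)²*(8 + o)²)
(-13779 + v(-19)) + 6776 = (-13779 + (-10 - 19)²*(8 - 19)²) + 6776 = (-13779 + (-29)²*(-11)²) + 6776 = (-13779 + 841*121) + 6776 = (-13779 + 101761) + 6776 = 87982 + 6776 = 94758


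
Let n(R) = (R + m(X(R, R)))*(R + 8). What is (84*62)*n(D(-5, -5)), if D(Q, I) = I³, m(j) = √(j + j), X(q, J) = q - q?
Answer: 76167000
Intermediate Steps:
X(q, J) = 0
m(j) = √2*√j (m(j) = √(2*j) = √2*√j)
n(R) = R*(8 + R) (n(R) = (R + √2*√0)*(R + 8) = (R + √2*0)*(8 + R) = (R + 0)*(8 + R) = R*(8 + R))
(84*62)*n(D(-5, -5)) = (84*62)*((-5)³*(8 + (-5)³)) = 5208*(-125*(8 - 125)) = 5208*(-125*(-117)) = 5208*14625 = 76167000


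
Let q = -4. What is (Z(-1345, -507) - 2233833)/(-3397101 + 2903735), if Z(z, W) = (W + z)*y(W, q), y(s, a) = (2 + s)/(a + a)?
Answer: 4701481/986732 ≈ 4.7647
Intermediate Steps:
y(s, a) = (2 + s)/(2*a) (y(s, a) = (2 + s)/((2*a)) = (2 + s)*(1/(2*a)) = (2 + s)/(2*a))
Z(z, W) = (-¼ - W/8)*(W + z) (Z(z, W) = (W + z)*((½)*(2 + W)/(-4)) = (W + z)*((½)*(-¼)*(2 + W)) = (W + z)*(-¼ - W/8) = (-¼ - W/8)*(W + z))
(Z(-1345, -507) - 2233833)/(-3397101 + 2903735) = ((-2 - 1*(-507))*(-507 - 1345)/8 - 2233833)/(-3397101 + 2903735) = ((⅛)*(-2 + 507)*(-1852) - 2233833)/(-493366) = ((⅛)*505*(-1852) - 2233833)*(-1/493366) = (-233815/2 - 2233833)*(-1/493366) = -4701481/2*(-1/493366) = 4701481/986732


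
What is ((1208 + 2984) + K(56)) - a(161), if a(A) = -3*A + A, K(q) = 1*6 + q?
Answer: 4576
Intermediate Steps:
K(q) = 6 + q
a(A) = -2*A
((1208 + 2984) + K(56)) - a(161) = ((1208 + 2984) + (6 + 56)) - (-2)*161 = (4192 + 62) - 1*(-322) = 4254 + 322 = 4576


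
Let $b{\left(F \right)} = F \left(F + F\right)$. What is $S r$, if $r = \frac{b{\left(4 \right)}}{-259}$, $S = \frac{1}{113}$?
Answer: $- \frac{32}{29267} \approx -0.0010934$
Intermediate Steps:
$S = \frac{1}{113} \approx 0.0088496$
$b{\left(F \right)} = 2 F^{2}$ ($b{\left(F \right)} = F 2 F = 2 F^{2}$)
$r = - \frac{32}{259}$ ($r = \frac{2 \cdot 4^{2}}{-259} = 2 \cdot 16 \left(- \frac{1}{259}\right) = 32 \left(- \frac{1}{259}\right) = - \frac{32}{259} \approx -0.12355$)
$S r = \frac{1}{113} \left(- \frac{32}{259}\right) = - \frac{32}{29267}$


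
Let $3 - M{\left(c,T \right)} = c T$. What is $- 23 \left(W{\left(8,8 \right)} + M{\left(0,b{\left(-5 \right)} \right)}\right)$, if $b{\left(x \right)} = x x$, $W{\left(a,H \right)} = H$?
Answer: $-253$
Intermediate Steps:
$b{\left(x \right)} = x^{2}$
$M{\left(c,T \right)} = 3 - T c$ ($M{\left(c,T \right)} = 3 - c T = 3 - T c$)
$- 23 \left(W{\left(8,8 \right)} + M{\left(0,b{\left(-5 \right)} \right)}\right) = - 23 \left(8 + \left(3 - \left(-5\right)^{2} \cdot 0\right)\right) = - 23 \left(8 + \left(3 - 25 \cdot 0\right)\right) = - 23 \left(8 + \left(3 + 0\right)\right) = - 23 \left(8 + 3\right) = \left(-23\right) 11 = -253$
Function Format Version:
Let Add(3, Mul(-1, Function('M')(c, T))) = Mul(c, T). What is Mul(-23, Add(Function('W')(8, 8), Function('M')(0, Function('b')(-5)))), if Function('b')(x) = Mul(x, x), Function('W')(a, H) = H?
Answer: -253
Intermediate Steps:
Function('b')(x) = Pow(x, 2)
Function('M')(c, T) = Add(3, Mul(-1, T, c)) (Function('M')(c, T) = Add(3, Mul(-1, Mul(c, T))) = Add(3, Mul(-1, Mul(T, c))) = Add(3, Mul(-1, T, c)))
Mul(-23, Add(Function('W')(8, 8), Function('M')(0, Function('b')(-5)))) = Mul(-23, Add(8, Add(3, Mul(-1, Pow(-5, 2), 0)))) = Mul(-23, Add(8, Add(3, Mul(-1, 25, 0)))) = Mul(-23, Add(8, Add(3, 0))) = Mul(-23, Add(8, 3)) = Mul(-23, 11) = -253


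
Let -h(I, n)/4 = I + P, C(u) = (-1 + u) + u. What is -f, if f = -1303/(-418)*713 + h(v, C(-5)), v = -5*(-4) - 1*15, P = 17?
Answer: -892255/418 ≈ -2134.6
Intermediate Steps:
C(u) = -1 + 2*u
v = 5 (v = 20 - 15 = 5)
h(I, n) = -68 - 4*I (h(I, n) = -4*(I + 17) = -4*(17 + I) = -68 - 4*I)
f = 892255/418 (f = -1303/(-418)*713 + (-68 - 4*5) = -1303*(-1/418)*713 + (-68 - 20) = (1303/418)*713 - 88 = 929039/418 - 88 = 892255/418 ≈ 2134.6)
-f = -1*892255/418 = -892255/418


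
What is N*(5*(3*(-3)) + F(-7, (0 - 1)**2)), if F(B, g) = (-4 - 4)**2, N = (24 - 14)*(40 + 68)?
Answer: 20520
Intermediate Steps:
N = 1080 (N = 10*108 = 1080)
F(B, g) = 64 (F(B, g) = (-8)**2 = 64)
N*(5*(3*(-3)) + F(-7, (0 - 1)**2)) = 1080*(5*(3*(-3)) + 64) = 1080*(5*(-9) + 64) = 1080*(-45 + 64) = 1080*19 = 20520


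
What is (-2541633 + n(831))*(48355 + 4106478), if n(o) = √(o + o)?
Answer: -10560060662289 + 4154833*√1662 ≈ -1.0560e+13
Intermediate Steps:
n(o) = √2*√o (n(o) = √(2*o) = √2*√o)
(-2541633 + n(831))*(48355 + 4106478) = (-2541633 + √2*√831)*(48355 + 4106478) = (-2541633 + √1662)*4154833 = -10560060662289 + 4154833*√1662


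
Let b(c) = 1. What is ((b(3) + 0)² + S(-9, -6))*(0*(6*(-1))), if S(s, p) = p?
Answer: 0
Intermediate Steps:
((b(3) + 0)² + S(-9, -6))*(0*(6*(-1))) = ((1 + 0)² - 6)*(0*(6*(-1))) = (1² - 6)*(0*(-6)) = (1 - 6)*0 = -5*0 = 0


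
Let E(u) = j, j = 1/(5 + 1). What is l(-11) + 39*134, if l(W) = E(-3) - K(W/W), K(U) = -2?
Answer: 31369/6 ≈ 5228.2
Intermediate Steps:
j = ⅙ (j = 1/6 = ⅙ ≈ 0.16667)
E(u) = ⅙
l(W) = 13/6 (l(W) = ⅙ - 1*(-2) = ⅙ + 2 = 13/6)
l(-11) + 39*134 = 13/6 + 39*134 = 13/6 + 5226 = 31369/6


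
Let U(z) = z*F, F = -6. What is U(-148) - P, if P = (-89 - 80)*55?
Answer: 10183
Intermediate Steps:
U(z) = -6*z (U(z) = z*(-6) = -6*z)
P = -9295 (P = -169*55 = -9295)
U(-148) - P = -6*(-148) - 1*(-9295) = 888 + 9295 = 10183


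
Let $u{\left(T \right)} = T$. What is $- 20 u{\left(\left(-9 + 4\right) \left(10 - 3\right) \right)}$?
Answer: $700$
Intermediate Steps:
$- 20 u{\left(\left(-9 + 4\right) \left(10 - 3\right) \right)} = - 20 \left(-9 + 4\right) \left(10 - 3\right) = - 20 \left(\left(-5\right) 7\right) = \left(-20\right) \left(-35\right) = 700$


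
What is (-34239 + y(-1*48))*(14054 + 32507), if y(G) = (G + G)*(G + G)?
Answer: -1165095903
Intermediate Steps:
y(G) = 4*G² (y(G) = (2*G)*(2*G) = 4*G²)
(-34239 + y(-1*48))*(14054 + 32507) = (-34239 + 4*(-1*48)²)*(14054 + 32507) = (-34239 + 4*(-48)²)*46561 = (-34239 + 4*2304)*46561 = (-34239 + 9216)*46561 = -25023*46561 = -1165095903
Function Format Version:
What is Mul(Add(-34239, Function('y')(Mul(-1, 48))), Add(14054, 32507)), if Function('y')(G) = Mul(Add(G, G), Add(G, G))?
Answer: -1165095903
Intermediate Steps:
Function('y')(G) = Mul(4, Pow(G, 2)) (Function('y')(G) = Mul(Mul(2, G), Mul(2, G)) = Mul(4, Pow(G, 2)))
Mul(Add(-34239, Function('y')(Mul(-1, 48))), Add(14054, 32507)) = Mul(Add(-34239, Mul(4, Pow(Mul(-1, 48), 2))), Add(14054, 32507)) = Mul(Add(-34239, Mul(4, Pow(-48, 2))), 46561) = Mul(Add(-34239, Mul(4, 2304)), 46561) = Mul(Add(-34239, 9216), 46561) = Mul(-25023, 46561) = -1165095903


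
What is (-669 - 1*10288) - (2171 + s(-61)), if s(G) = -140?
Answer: -12988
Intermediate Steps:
(-669 - 1*10288) - (2171 + s(-61)) = (-669 - 1*10288) - (2171 - 140) = (-669 - 10288) - 1*2031 = -10957 - 2031 = -12988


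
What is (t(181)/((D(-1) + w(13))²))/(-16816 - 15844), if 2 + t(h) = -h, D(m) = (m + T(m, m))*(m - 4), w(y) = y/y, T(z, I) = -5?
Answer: 183/31386260 ≈ 5.8306e-6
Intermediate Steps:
w(y) = 1
D(m) = (-5 + m)*(-4 + m) (D(m) = (m - 5)*(m - 4) = (-5 + m)*(-4 + m))
t(h) = -2 - h
(t(181)/((D(-1) + w(13))²))/(-16816 - 15844) = ((-2 - 1*181)/(((20 + (-1)² - 9*(-1)) + 1)²))/(-16816 - 15844) = ((-2 - 181)/(((20 + 1 + 9) + 1)²))/(-32660) = -183/(30 + 1)²*(-1/32660) = -183/(31²)*(-1/32660) = -183/961*(-1/32660) = 183/31386260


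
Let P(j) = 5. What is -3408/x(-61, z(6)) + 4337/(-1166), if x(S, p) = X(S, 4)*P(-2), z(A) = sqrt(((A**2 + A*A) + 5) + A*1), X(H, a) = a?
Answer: -1015117/5830 ≈ -174.12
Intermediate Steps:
z(A) = sqrt(5 + A + 2*A**2) (z(A) = sqrt(((A**2 + A**2) + 5) + A) = sqrt((2*A**2 + 5) + A) = sqrt((5 + 2*A**2) + A) = sqrt(5 + A + 2*A**2))
x(S, p) = 20 (x(S, p) = 4*5 = 20)
-3408/x(-61, z(6)) + 4337/(-1166) = -3408/20 + 4337/(-1166) = -3408*1/20 + 4337*(-1/1166) = -852/5 - 4337/1166 = -1015117/5830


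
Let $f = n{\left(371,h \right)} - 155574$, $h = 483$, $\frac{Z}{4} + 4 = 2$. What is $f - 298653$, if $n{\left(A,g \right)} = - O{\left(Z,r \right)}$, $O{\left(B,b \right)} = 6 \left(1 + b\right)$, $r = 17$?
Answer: $-454335$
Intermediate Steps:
$Z = -8$ ($Z = -16 + 4 \cdot 2 = -16 + 8 = -8$)
$O{\left(B,b \right)} = 6 + 6 b$
$n{\left(A,g \right)} = -108$ ($n{\left(A,g \right)} = - (6 + 6 \cdot 17) = - (6 + 102) = \left(-1\right) 108 = -108$)
$f = -155682$ ($f = -108 - 155574 = -155682$)
$f - 298653 = -155682 - 298653 = -454335$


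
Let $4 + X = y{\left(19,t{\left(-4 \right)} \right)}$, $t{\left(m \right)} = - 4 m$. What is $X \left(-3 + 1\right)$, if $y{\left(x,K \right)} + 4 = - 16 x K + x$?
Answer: $9706$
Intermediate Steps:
$y{\left(x,K \right)} = -4 + x - 16 K x$ ($y{\left(x,K \right)} = -4 + \left(- 16 x K + x\right) = -4 - \left(- x + 16 K x\right) = -4 + x - 16 K x$)
$X = -4853$ ($X = -4 - \left(-15 + 16 \left(\left(-4\right) \left(-4\right)\right) 19\right) = -4 - \left(-15 + 4864\right) = -4 - 4849 = -4853$)
$X \left(-3 + 1\right) = - 4853 \left(-3 + 1\right) = \left(-4853\right) \left(-2\right) = 9706$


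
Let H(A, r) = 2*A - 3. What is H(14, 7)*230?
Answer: 5750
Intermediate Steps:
H(A, r) = -3 + 2*A
H(14, 7)*230 = (-3 + 2*14)*230 = (-3 + 28)*230 = 25*230 = 5750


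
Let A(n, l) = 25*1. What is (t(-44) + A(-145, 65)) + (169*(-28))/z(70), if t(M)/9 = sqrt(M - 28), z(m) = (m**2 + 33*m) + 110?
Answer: 44567/1830 + 54*I*sqrt(2) ≈ 24.354 + 76.368*I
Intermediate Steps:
A(n, l) = 25
z(m) = 110 + m**2 + 33*m
t(M) = 9*sqrt(-28 + M) (t(M) = 9*sqrt(M - 28) = 9*sqrt(-28 + M))
(t(-44) + A(-145, 65)) + (169*(-28))/z(70) = (9*sqrt(-28 - 44) + 25) + (169*(-28))/(110 + 70**2 + 33*70) = (9*sqrt(-72) + 25) - 4732/(110 + 4900 + 2310) = (9*(6*I*sqrt(2)) + 25) - 4732/7320 = (54*I*sqrt(2) + 25) - 4732*1/7320 = (25 + 54*I*sqrt(2)) - 1183/1830 = 44567/1830 + 54*I*sqrt(2)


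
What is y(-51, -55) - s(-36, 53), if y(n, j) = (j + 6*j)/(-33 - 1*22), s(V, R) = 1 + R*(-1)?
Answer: 59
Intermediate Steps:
s(V, R) = 1 - R
y(n, j) = -7*j/55 (y(n, j) = (7*j)/(-33 - 22) = (7*j)/(-55) = (7*j)*(-1/55) = -7*j/55)
y(-51, -55) - s(-36, 53) = -7/55*(-55) - (1 - 1*53) = 7 - (1 - 53) = 7 - 1*(-52) = 7 + 52 = 59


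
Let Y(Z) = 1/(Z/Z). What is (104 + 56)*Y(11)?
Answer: 160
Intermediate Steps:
Y(Z) = 1 (Y(Z) = 1/1 = 1)
(104 + 56)*Y(11) = (104 + 56)*1 = 160*1 = 160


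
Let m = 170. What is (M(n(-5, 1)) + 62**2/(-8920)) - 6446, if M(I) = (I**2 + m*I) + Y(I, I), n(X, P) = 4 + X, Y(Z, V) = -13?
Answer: -14781401/2230 ≈ -6628.4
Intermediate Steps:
M(I) = -13 + I**2 + 170*I (M(I) = (I**2 + 170*I) - 13 = -13 + I**2 + 170*I)
(M(n(-5, 1)) + 62**2/(-8920)) - 6446 = ((-13 + (4 - 5)**2 + 170*(4 - 5)) + 62**2/(-8920)) - 6446 = ((-13 + (-1)**2 + 170*(-1)) + 3844*(-1/8920)) - 6446 = ((-13 + 1 - 170) - 961/2230) - 6446 = (-182 - 961/2230) - 6446 = -406821/2230 - 6446 = -14781401/2230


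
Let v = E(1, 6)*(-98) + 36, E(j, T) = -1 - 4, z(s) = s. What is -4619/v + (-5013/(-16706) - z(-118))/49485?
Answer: -954367793236/108710577915 ≈ -8.7790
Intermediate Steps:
E(j, T) = -5
v = 526 (v = -5*(-98) + 36 = 490 + 36 = 526)
-4619/v + (-5013/(-16706) - z(-118))/49485 = -4619/526 + (-5013/(-16706) - 1*(-118))/49485 = -4619*1/526 + (-5013*(-1/16706) + 118)*(1/49485) = -4619/526 + (5013/16706 + 118)*(1/49485) = -4619/526 + (1976321/16706)*(1/49485) = -4619/526 + 1976321/826696410 = -954367793236/108710577915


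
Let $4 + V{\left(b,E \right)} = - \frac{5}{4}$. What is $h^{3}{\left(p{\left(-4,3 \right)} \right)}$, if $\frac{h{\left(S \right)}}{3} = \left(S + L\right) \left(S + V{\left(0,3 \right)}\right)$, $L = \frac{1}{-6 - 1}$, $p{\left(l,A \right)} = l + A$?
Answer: $\frac{3375000}{343} \approx 9839.7$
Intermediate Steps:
$p{\left(l,A \right)} = A + l$
$V{\left(b,E \right)} = - \frac{21}{4}$ ($V{\left(b,E \right)} = -4 - \frac{5}{4} = - \frac{21}{4}$)
$L = - \frac{1}{7}$ ($L = \frac{1}{-7} = - \frac{1}{7} \approx -0.14286$)
$h{\left(S \right)} = 3 \left(- \frac{21}{4} + S\right) \left(- \frac{1}{7} + S\right)$ ($h{\left(S \right)} = 3 \left(S - \frac{1}{7}\right) \left(S - \frac{21}{4}\right) = 3 \left(- \frac{1}{7} + S\right) \left(- \frac{21}{4} + S\right) = 3 \left(- \frac{21}{4} + S\right) \left(- \frac{1}{7} + S\right)$)
$h^{3}{\left(p{\left(-4,3 \right)} \right)} = \left(\frac{9}{4} + 3 \left(3 - 4\right)^{2} - \frac{453 \left(3 - 4\right)}{28}\right)^{3} = \left(\frac{9}{4} + 3 \left(-1\right)^{2} - - \frac{453}{28}\right)^{3} = \left(\frac{9}{4} + 3 \cdot 1 + \frac{453}{28}\right)^{3} = \left(\frac{9}{4} + 3 + \frac{453}{28}\right)^{3} = \left(\frac{150}{7}\right)^{3} = \frac{3375000}{343}$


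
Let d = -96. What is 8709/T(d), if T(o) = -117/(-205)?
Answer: 595115/39 ≈ 15259.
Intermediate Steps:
T(o) = 117/205 (T(o) = -117*(-1/205) = 117/205)
8709/T(d) = 8709/(117/205) = 8709*(205/117) = 595115/39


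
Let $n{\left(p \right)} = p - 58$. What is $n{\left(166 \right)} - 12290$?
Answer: $-12182$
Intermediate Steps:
$n{\left(p \right)} = -58 + p$
$n{\left(166 \right)} - 12290 = \left(-58 + 166\right) - 12290 = 108 - 12290 = -12182$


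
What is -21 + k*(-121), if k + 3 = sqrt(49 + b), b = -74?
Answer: 342 - 605*I ≈ 342.0 - 605.0*I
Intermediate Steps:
k = -3 + 5*I (k = -3 + sqrt(49 - 74) = -3 + sqrt(-25) = -3 + 5*I ≈ -3.0 + 5.0*I)
-21 + k*(-121) = -21 + (-3 + 5*I)*(-121) = -21 + (363 - 605*I) = 342 - 605*I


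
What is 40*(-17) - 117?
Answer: -797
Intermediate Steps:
40*(-17) - 117 = -680 - 117 = -797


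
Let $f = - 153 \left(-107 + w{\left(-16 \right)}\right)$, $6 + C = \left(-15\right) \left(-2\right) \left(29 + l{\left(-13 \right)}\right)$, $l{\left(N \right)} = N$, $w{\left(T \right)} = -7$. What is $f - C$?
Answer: $16968$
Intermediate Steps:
$C = 474$ ($C = -6 + \left(-15\right) \left(-2\right) \left(29 - 13\right) = -6 + 30 \cdot 16 = -6 + 480 = 474$)
$f = 17442$ ($f = - 153 \left(-107 - 7\right) = \left(-153\right) \left(-114\right) = 17442$)
$f - C = 17442 - 474 = 16968$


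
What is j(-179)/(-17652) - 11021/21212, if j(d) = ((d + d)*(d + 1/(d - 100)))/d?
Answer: -13039667915/26116787124 ≈ -0.49928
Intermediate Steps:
j(d) = 2*d + 2/(-100 + d) (j(d) = ((2*d)*(d + 1/(-100 + d)))/d = (2*d*(d + 1/(-100 + d)))/d = 2*d + 2/(-100 + d))
j(-179)/(-17652) - 11021/21212 = (2*(1 + (-179)² - 100*(-179))/(-100 - 179))/(-17652) - 11021/21212 = (2*(1 + 32041 + 17900)/(-279))*(-1/17652) - 11021*1/21212 = (2*(-1/279)*49942)*(-1/17652) - 11021/21212 = -99884/279*(-1/17652) - 11021/21212 = 24971/1231227 - 11021/21212 = -13039667915/26116787124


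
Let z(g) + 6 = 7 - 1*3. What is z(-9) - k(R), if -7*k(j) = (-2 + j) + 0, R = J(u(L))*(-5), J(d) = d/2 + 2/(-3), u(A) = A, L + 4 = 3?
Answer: -61/42 ≈ -1.4524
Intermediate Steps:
L = -1 (L = -4 + 3 = -1)
J(d) = -2/3 + d/2 (J(d) = d*(1/2) + 2*(-1/3) = d/2 - 2/3 = -2/3 + d/2)
z(g) = -2 (z(g) = -6 + (7 - 1*3) = -6 + (7 - 3) = -6 + 4 = -2)
R = 35/6 (R = (-2/3 + (1/2)*(-1))*(-5) = (-2/3 - 1/2)*(-5) = -7/6*(-5) = 35/6 ≈ 5.8333)
k(j) = 2/7 - j/7 (k(j) = -((-2 + j) + 0)/7 = -(-2 + j)/7 = 2/7 - j/7)
z(-9) - k(R) = -2 - (2/7 - 1/7*35/6) = -2 - (2/7 - 5/6) = -2 - 1*(-23/42) = -2 + 23/42 = -61/42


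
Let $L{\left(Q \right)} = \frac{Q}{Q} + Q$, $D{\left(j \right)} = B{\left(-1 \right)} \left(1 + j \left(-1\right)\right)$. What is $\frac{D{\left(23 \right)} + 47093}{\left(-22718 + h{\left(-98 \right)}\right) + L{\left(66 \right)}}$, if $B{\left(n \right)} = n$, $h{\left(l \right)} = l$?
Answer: $- \frac{15705}{7583} \approx -2.0711$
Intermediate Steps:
$D{\left(j \right)} = -1 + j$ ($D{\left(j \right)} = - (1 + j \left(-1\right)) = - (1 - j) = -1 + j$)
$L{\left(Q \right)} = 1 + Q$
$\frac{D{\left(23 \right)} + 47093}{\left(-22718 + h{\left(-98 \right)}\right) + L{\left(66 \right)}} = \frac{\left(-1 + 23\right) + 47093}{\left(-22718 - 98\right) + \left(1 + 66\right)} = \frac{22 + 47093}{-22816 + 67} = \frac{47115}{-22749} = 47115 \left(- \frac{1}{22749}\right) = - \frac{15705}{7583}$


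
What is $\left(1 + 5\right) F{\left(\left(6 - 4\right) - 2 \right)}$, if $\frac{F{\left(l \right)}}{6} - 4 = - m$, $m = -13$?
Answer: $612$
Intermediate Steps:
$F{\left(l \right)} = 102$ ($F{\left(l \right)} = 24 + 6 \left(\left(-1\right) \left(-13\right)\right) = 24 + 6 \cdot 13 = 24 + 78 = 102$)
$\left(1 + 5\right) F{\left(\left(6 - 4\right) - 2 \right)} = \left(1 + 5\right) 102 = 6 \cdot 102 = 612$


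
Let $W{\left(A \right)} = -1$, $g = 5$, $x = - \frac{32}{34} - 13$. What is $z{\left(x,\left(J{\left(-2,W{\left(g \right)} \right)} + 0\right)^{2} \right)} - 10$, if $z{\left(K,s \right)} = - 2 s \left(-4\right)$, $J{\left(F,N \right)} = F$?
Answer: $22$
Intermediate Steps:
$x = - \frac{237}{17}$ ($x = \left(-32\right) \frac{1}{34} - 13 = - \frac{16}{17} - 13 = - \frac{237}{17} \approx -13.941$)
$z{\left(K,s \right)} = 8 s$
$z{\left(x,\left(J{\left(-2,W{\left(g \right)} \right)} + 0\right)^{2} \right)} - 10 = 8 \left(-2 + 0\right)^{2} - 10 = 8 \left(-2\right)^{2} - 10 = 8 \cdot 4 - 10 = 32 - 10 = 22$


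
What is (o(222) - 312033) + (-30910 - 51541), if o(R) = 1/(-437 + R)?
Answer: -84814061/215 ≈ -3.9448e+5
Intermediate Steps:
(o(222) - 312033) + (-30910 - 51541) = (1/(-437 + 222) - 312033) + (-30910 - 51541) = (1/(-215) - 312033) - 82451 = (-1/215 - 312033) - 82451 = -67087096/215 - 82451 = -84814061/215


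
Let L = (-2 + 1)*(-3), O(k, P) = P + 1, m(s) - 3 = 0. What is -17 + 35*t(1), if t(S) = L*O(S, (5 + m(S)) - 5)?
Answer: 403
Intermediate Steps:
m(s) = 3 (m(s) = 3 + 0 = 3)
O(k, P) = 1 + P
L = 3 (L = -1*(-3) = 3)
t(S) = 12 (t(S) = 3*(1 + ((5 + 3) - 5)) = 3*(1 + (8 - 5)) = 3*(1 + 3) = 3*4 = 12)
-17 + 35*t(1) = -17 + 35*12 = -17 + 420 = 403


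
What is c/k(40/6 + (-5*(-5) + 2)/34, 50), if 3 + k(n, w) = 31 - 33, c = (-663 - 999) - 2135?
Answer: 3797/5 ≈ 759.40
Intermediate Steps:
c = -3797 (c = -1662 - 2135 = -3797)
k(n, w) = -5 (k(n, w) = -3 + (31 - 33) = -3 - 2 = -5)
c/k(40/6 + (-5*(-5) + 2)/34, 50) = -3797/(-5) = -3797*(-1/5) = 3797/5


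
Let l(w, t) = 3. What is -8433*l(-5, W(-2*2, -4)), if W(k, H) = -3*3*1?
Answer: -25299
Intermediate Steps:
W(k, H) = -9 (W(k, H) = -9*1 = -9)
-8433*l(-5, W(-2*2, -4)) = -8433*3 = -25299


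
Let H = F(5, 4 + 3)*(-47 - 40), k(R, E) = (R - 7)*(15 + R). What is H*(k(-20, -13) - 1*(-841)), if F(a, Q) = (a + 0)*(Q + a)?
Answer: -5094720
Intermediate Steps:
F(a, Q) = a*(Q + a)
k(R, E) = (-7 + R)*(15 + R)
H = -5220 (H = (5*((4 + 3) + 5))*(-47 - 40) = (5*(7 + 5))*(-87) = (5*12)*(-87) = 60*(-87) = -5220)
H*(k(-20, -13) - 1*(-841)) = -5220*((-105 + (-20)² + 8*(-20)) - 1*(-841)) = -5220*((-105 + 400 - 160) + 841) = -5220*(135 + 841) = -5220*976 = -5094720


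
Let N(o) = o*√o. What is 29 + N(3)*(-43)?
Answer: 29 - 129*√3 ≈ -194.43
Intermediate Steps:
N(o) = o^(3/2)
29 + N(3)*(-43) = 29 + 3^(3/2)*(-43) = 29 + (3*√3)*(-43) = 29 - 129*√3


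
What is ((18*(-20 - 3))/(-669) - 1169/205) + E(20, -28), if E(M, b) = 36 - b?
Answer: 2693363/45715 ≈ 58.916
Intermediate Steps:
((18*(-20 - 3))/(-669) - 1169/205) + E(20, -28) = ((18*(-20 - 3))/(-669) - 1169/205) + (36 - 1*(-28)) = ((18*(-23))*(-1/669) - 1169*1/205) + (36 + 28) = (-414*(-1/669) - 1169/205) + 64 = (138/223 - 1169/205) + 64 = -232397/45715 + 64 = 2693363/45715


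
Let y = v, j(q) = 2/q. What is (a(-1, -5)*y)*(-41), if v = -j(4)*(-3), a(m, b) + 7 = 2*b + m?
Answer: 1107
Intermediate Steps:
a(m, b) = -7 + m + 2*b (a(m, b) = -7 + (2*b + m) = -7 + (m + 2*b) = -7 + m + 2*b)
v = 3/2 (v = -2/4*(-3) = -1*½*(-3) = -½*(-3) = 3/2 ≈ 1.5000)
y = 3/2 ≈ 1.5000
(a(-1, -5)*y)*(-41) = ((-7 - 1 + 2*(-5))*(3/2))*(-41) = ((-7 - 1 - 10)*(3/2))*(-41) = -18*3/2*(-41) = -27*(-41) = 1107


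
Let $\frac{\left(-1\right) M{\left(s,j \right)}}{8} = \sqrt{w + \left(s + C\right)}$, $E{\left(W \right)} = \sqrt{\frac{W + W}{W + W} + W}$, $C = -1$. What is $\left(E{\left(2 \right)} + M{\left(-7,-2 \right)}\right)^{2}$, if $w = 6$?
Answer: $-125 - 16 i \sqrt{6} \approx -125.0 - 39.192 i$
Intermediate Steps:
$E{\left(W \right)} = \sqrt{1 + W}$ ($E{\left(W \right)} = \sqrt{\frac{2 W}{2 W} + W} = \sqrt{2 W \frac{1}{2 W} + W} = \sqrt{1 + W}$)
$M{\left(s,j \right)} = - 8 \sqrt{5 + s}$ ($M{\left(s,j \right)} = - 8 \sqrt{6 + \left(s - 1\right)} = - 8 \sqrt{6 + \left(-1 + s\right)} = - 8 \sqrt{5 + s}$)
$\left(E{\left(2 \right)} + M{\left(-7,-2 \right)}\right)^{2} = \left(\sqrt{1 + 2} - 8 \sqrt{5 - 7}\right)^{2} = \left(\sqrt{3} - 8 \sqrt{-2}\right)^{2} = \left(\sqrt{3} - 8 i \sqrt{2}\right)^{2}$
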